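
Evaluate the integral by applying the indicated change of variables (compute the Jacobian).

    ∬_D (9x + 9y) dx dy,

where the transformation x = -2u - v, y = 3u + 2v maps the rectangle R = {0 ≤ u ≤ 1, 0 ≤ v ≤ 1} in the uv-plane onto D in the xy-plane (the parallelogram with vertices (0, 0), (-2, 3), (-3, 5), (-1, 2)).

Compute the Jacobian determinant of (x, y) with respect to (u, v):

    ∂(x,y)/∂(u,v) = | -2  -1 | = (-2)(2) - (-1)(3) = -1.
                   | 3  2 |

Its absolute value is |J| = 1 (the area scaling factor).

Substituting x = -2u - v, y = 3u + 2v into the integrand,

    9x + 9y → 9u + 9v,

so the integral becomes

    ∬_R (9u + 9v) · |J| du dv = ∫_0^1 ∫_0^1 (9u + 9v) dv du.

Inner (v): 9u + 9/2.
Outer (u): 9.

Therefore ∬_D (9x + 9y) dx dy = 9.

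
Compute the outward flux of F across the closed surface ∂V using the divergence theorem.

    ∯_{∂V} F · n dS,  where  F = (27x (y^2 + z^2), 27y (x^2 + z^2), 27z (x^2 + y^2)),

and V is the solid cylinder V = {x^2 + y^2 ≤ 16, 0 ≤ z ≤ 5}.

By the divergence theorem,

    ∯_{∂V} F · n dS = ∭_V (∇ · F) dV.

Compute the divergence:
    ∇ · F = ∂F_x/∂x + ∂F_y/∂y + ∂F_z/∂z = 27y^2 + 27z^2 + 27x^2 + 27z^2 + 27x^2 + 27y^2 = 54x^2 + 54y^2 + 54z^2.

In cylindrical coordinates, x = r cos(θ), y = r sin(θ), z = z, dV = r dr dθ dz, with 0 ≤ r ≤ 4, 0 ≤ θ ≤ 2π, 0 ≤ z ≤ 5.

The integrand, after substitution and multiplying by the volume element, becomes (54r^2 + 54z^2) · r, so

    ∭_V (∇·F) dV = ∫_0^{2π} ∫_0^{4} ∫_0^{5} (54r^2 + 54z^2) · r dz dr dθ.

Inner (z from 0 to 5): 270r^3 + 2250r.
Middle (r from 0 to 4): 35280.
Outer (θ from 0 to 2π): 70560π.

Therefore ∯_{∂V} F · n dS = 70560π.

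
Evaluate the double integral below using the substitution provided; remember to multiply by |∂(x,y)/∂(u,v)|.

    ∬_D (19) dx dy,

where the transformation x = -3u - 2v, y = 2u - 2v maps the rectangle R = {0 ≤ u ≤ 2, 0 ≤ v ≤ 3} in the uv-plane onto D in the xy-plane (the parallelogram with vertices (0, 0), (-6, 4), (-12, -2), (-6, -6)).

Compute the Jacobian determinant of (x, y) with respect to (u, v):

    ∂(x,y)/∂(u,v) = | -3  -2 | = (-3)(-2) - (-2)(2) = 10.
                   | 2  -2 |

Its absolute value is |J| = 10 (the area scaling factor).

Substituting x = -3u - 2v, y = 2u - 2v into the integrand,

    19 → 19,

so the integral becomes

    ∬_R (19) · |J| du dv = ∫_0^2 ∫_0^3 (190) dv du.

Inner (v): 570.
Outer (u): 1140.

Therefore ∬_D (19) dx dy = 1140.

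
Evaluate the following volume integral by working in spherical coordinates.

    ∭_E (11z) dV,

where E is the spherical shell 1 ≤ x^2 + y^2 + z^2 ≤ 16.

In spherical coordinates, x = ρ sin(φ) cos(θ), y = ρ sin(φ) sin(θ), z = ρ cos(φ), and dV = ρ^2 sin(φ) dρ dφ dθ.

The integrand becomes 11ρ cos(φ), so

    ∭_E (11z) dV = ∫_{0}^{2π} ∫_{0}^{π} ∫_{1}^{4} (11ρ cos(φ)) · ρ^2 sin(φ) dρ dφ dθ.

Inner (ρ): 2805sin(2φ)/8.
Middle (φ): 0.
Outer (θ): 0.

Therefore the triple integral equals 0.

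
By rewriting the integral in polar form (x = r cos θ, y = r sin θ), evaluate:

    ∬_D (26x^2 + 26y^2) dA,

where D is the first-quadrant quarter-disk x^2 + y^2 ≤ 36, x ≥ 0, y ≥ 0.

The region D is 0 ≤ r ≤ 6, 0 ≤ θ ≤ π/2 in polar coordinates, where x = r cos(θ), y = r sin(θ), and dA = r dr dθ.

Under the substitution, the integrand becomes 26r^2, so

    ∬_D (26x^2 + 26y^2) dA = ∫_{0}^{π/2} ∫_{0}^{6} (26r^2) · r dr dθ.

Inner integral (in r): ∫_{0}^{6} (26r^2) · r dr = 8424.

Outer integral (in θ): ∫_{0}^{π/2} (8424) dθ = 4212π.

Therefore ∬_D (26x^2 + 26y^2) dA = 4212π.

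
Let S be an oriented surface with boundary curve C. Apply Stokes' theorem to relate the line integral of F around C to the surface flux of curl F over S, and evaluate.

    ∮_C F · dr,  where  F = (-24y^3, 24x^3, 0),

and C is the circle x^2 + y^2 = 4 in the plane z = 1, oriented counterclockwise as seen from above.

Let S be the flat disk x^2 + y^2 ≤ 4 in the plane z = 1, with upward unit normal n̂ = ẑ. By Stokes' theorem,

    ∮_C F · dr = ∬_S (∇ × F) · n̂ dS = ∬_D (curl F)_z dA,

where D is the disk x^2 + y^2 ≤ 4.

Compute the curl of F = (-24y^3, 24x^3, 0):
    (∇ × F)_x = ∂F_z/∂y - ∂F_y/∂z = 0,
    (∇ × F)_y = ∂F_x/∂z - ∂F_z/∂x = 0,
    (∇ × F)_z = ∂F_y/∂x - ∂F_x/∂y = 72x^2 + 72y^2.

On z = 1, (curl F)_z = 72x^2 + 72y^2.

Convert to polar (x = r cos θ, y = r sin θ, dA = r dr dθ); the integrand becomes 72r^2, so

    ∬_D (curl F)_z dA = ∫_0^{2π} ∫_0^{2} (72r^2) · r dr dθ.

Inner (r from 0 to 2): 288.
Outer (θ from 0 to 2π): 576π.

Therefore ∮_C F · dr = 576π.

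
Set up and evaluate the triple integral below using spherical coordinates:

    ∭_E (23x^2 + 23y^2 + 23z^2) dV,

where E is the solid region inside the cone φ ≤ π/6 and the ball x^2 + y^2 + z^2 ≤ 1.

In spherical coordinates, x = ρ sin(φ) cos(θ), y = ρ sin(φ) sin(θ), z = ρ cos(φ), and dV = ρ^2 sin(φ) dρ dφ dθ.

The integrand becomes 23ρ^2, so

    ∭_E (23x^2 + 23y^2 + 23z^2) dV = ∫_{0}^{2π} ∫_{0}^{π/6} ∫_{0}^{1} (23ρ^2) · ρ^2 sin(φ) dρ dφ dθ.

Inner (ρ): 23sin(φ)/5.
Middle (φ): 23/5 - 23sqrt(3)/10.
Outer (θ): 23π (2 - sqrt(3))/5.

Therefore the triple integral equals 23π (2 - sqrt(3))/5.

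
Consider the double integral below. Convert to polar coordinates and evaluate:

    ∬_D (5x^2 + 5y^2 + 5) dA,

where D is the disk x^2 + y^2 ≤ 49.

The region D is 0 ≤ r ≤ 7, 0 ≤ θ ≤ 2π in polar coordinates, where x = r cos(θ), y = r sin(θ), and dA = r dr dθ.

Under the substitution, the integrand becomes 5r^2 + 5, so

    ∬_D (5x^2 + 5y^2 + 5) dA = ∫_{0}^{2π} ∫_{0}^{7} (5r^2 + 5) · r dr dθ.

Inner integral (in r): ∫_{0}^{7} (5r^2 + 5) · r dr = 12495/4.

Outer integral (in θ): ∫_{0}^{2π} (12495/4) dθ = 12495π/2.

Therefore ∬_D (5x^2 + 5y^2 + 5) dA = 12495π/2.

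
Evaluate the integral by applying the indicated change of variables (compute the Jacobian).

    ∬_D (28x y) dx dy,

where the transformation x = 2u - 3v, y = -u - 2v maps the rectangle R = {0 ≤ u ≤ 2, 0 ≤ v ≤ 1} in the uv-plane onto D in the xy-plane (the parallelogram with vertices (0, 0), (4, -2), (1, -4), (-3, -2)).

Compute the Jacobian determinant of (x, y) with respect to (u, v):

    ∂(x,y)/∂(u,v) = | 2  -3 | = (2)(-2) - (-3)(-1) = -7.
                   | -1  -2 |

Its absolute value is |J| = 7 (the area scaling factor).

Substituting x = 2u - 3v, y = -u - 2v into the integrand,

    28x y → -56u^2 - 28u v + 168v^2,

so the integral becomes

    ∬_R (-56u^2 - 28u v + 168v^2) · |J| du dv = ∫_0^2 ∫_0^1 (-392u^2 - 196u v + 1176v^2) dv du.

Inner (v): -392u^2 - 98u + 392.
Outer (u): -1372/3.

Therefore ∬_D (28x y) dx dy = -1372/3.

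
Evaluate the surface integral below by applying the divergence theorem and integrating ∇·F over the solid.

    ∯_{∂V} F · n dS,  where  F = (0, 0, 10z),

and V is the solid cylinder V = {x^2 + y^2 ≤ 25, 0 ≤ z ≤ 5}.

By the divergence theorem,

    ∯_{∂V} F · n dS = ∭_V (∇ · F) dV.

Compute the divergence:
    ∇ · F = ∂F_x/∂x + ∂F_y/∂y + ∂F_z/∂z = 0 + 0 + 10 = 10.

In cylindrical coordinates, x = r cos(θ), y = r sin(θ), z = z, dV = r dr dθ dz, with 0 ≤ r ≤ 5, 0 ≤ θ ≤ 2π, 0 ≤ z ≤ 5.

The integrand, after substitution and multiplying by the volume element, becomes (10) · r, so

    ∭_V (∇·F) dV = ∫_0^{2π} ∫_0^{5} ∫_0^{5} (10) · r dz dr dθ.

Inner (z from 0 to 5): 50r.
Middle (r from 0 to 5): 625.
Outer (θ from 0 to 2π): 1250π.

Therefore ∯_{∂V} F · n dS = 1250π.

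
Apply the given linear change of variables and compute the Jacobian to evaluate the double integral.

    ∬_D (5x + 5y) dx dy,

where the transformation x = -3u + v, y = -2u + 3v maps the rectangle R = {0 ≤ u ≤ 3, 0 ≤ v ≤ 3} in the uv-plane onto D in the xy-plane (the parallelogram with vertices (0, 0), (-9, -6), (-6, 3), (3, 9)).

Compute the Jacobian determinant of (x, y) with respect to (u, v):

    ∂(x,y)/∂(u,v) = | -3  1 | = (-3)(3) - (1)(-2) = -7.
                   | -2  3 |

Its absolute value is |J| = 7 (the area scaling factor).

Substituting x = -3u + v, y = -2u + 3v into the integrand,

    5x + 5y → -25u + 20v,

so the integral becomes

    ∬_R (-25u + 20v) · |J| du dv = ∫_0^3 ∫_0^3 (-175u + 140v) dv du.

Inner (v): 630 - 525u.
Outer (u): -945/2.

Therefore ∬_D (5x + 5y) dx dy = -945/2.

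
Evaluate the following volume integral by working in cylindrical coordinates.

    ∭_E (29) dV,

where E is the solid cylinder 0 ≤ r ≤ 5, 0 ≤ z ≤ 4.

In cylindrical coordinates, x = r cos(θ), y = r sin(θ), z = z, and dV = r dr dθ dz.

The integrand becomes 29, so

    ∭_E (29) dV = ∫_{0}^{2π} ∫_{0}^{5} ∫_{0}^{4} (29) · r dz dr dθ.

Inner (z): 116r.
Middle (r from 0 to 5): 1450.
Outer (θ): 2900π.

Therefore the triple integral equals 2900π.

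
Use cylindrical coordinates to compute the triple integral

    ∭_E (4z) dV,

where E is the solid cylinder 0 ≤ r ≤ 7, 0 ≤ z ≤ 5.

In cylindrical coordinates, x = r cos(θ), y = r sin(θ), z = z, and dV = r dr dθ dz.

The integrand becomes 4z, so

    ∭_E (4z) dV = ∫_{0}^{2π} ∫_{0}^{7} ∫_{0}^{5} (4z) · r dz dr dθ.

Inner (z): 50r.
Middle (r from 0 to 7): 1225.
Outer (θ): 2450π.

Therefore the triple integral equals 2450π.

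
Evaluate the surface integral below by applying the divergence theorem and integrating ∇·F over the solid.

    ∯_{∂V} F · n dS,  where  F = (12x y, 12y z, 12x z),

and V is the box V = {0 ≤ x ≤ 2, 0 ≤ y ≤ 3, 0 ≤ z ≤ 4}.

By the divergence theorem,

    ∯_{∂V} F · n dS = ∭_V (∇ · F) dV.

Compute the divergence:
    ∇ · F = ∂F_x/∂x + ∂F_y/∂y + ∂F_z/∂z = 12y + 12z + 12x = 12x + 12y + 12z.

V is a rectangular box, so dV = dx dy dz with 0 ≤ x ≤ 2, 0 ≤ y ≤ 3, 0 ≤ z ≤ 4.

Integrate (12x + 12y + 12z) over V as an iterated integral:

    ∭_V (∇·F) dV = ∫_0^{2} ∫_0^{3} ∫_0^{4} (12x + 12y + 12z) dz dy dx.

Inner (z from 0 to 4): 48x + 48y + 96.
Middle (y from 0 to 3): 144x + 504.
Outer (x from 0 to 2): 1296.

Therefore ∯_{∂V} F · n dS = 1296.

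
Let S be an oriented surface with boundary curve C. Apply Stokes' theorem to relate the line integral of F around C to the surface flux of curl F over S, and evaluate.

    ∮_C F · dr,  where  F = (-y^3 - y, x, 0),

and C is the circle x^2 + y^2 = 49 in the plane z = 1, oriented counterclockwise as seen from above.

Let S be the flat disk x^2 + y^2 ≤ 49 in the plane z = 1, with upward unit normal n̂ = ẑ. By Stokes' theorem,

    ∮_C F · dr = ∬_S (∇ × F) · n̂ dS = ∬_D (curl F)_z dA,

where D is the disk x^2 + y^2 ≤ 49.

Compute the curl of F = (-y^3 - y, x, 0):
    (∇ × F)_x = ∂F_z/∂y - ∂F_y/∂z = 0,
    (∇ × F)_y = ∂F_x/∂z - ∂F_z/∂x = 0,
    (∇ × F)_z = ∂F_y/∂x - ∂F_x/∂y = 3y^2 + 2.

On z = 1, (curl F)_z = 3y^2 + 2.

Convert to polar (x = r cos θ, y = r sin θ, dA = r dr dθ); the integrand becomes 3r^2sin(θ)^2 + 2, so

    ∬_D (curl F)_z dA = ∫_0^{2π} ∫_0^{7} (3r^2sin(θ)^2 + 2) · r dr dθ.

Inner (r from 0 to 7): 7203sin(θ)^2/4 + 49.
Outer (θ from 0 to 2π): 7595π/4.

Therefore ∮_C F · dr = 7595π/4.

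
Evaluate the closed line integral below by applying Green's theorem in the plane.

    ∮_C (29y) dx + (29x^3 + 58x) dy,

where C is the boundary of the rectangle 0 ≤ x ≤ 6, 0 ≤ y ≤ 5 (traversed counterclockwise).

Green's theorem converts the closed line integral into a double integral over the enclosed region D:

    ∮_C P dx + Q dy = ∬_D (∂Q/∂x - ∂P/∂y) dA.

Here P = 29y, Q = 29x^3 + 58x, so

    ∂Q/∂x = 87x^2 + 58,    ∂P/∂y = 29,
    ∂Q/∂x - ∂P/∂y = 87x^2 + 29.

D is the region 0 ≤ x ≤ 6, 0 ≤ y ≤ 5. Evaluating the double integral:

    ∬_D (87x^2 + 29) dA = ∫_0^{6} ∫_0^{5} (87x^2 + 29) dy dx.

Inner (y from 0 to 5): 435x^2 + 145.
Outer (x from 0 to 6): 32190.

Therefore ∮_C P dx + Q dy = 32190.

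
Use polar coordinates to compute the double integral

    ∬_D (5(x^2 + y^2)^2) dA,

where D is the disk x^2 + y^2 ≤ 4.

The region D is 0 ≤ r ≤ 2, 0 ≤ θ ≤ 2π in polar coordinates, where x = r cos(θ), y = r sin(θ), and dA = r dr dθ.

Under the substitution, the integrand becomes 5r^4, so

    ∬_D (5(x^2 + y^2)^2) dA = ∫_{0}^{2π} ∫_{0}^{2} (5r^4) · r dr dθ.

Inner integral (in r): ∫_{0}^{2} (5r^4) · r dr = 160/3.

Outer integral (in θ): ∫_{0}^{2π} (160/3) dθ = 320π/3.

Therefore ∬_D (5(x^2 + y^2)^2) dA = 320π/3.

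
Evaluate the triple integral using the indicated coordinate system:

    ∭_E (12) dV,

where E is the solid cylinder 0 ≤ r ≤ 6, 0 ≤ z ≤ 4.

In cylindrical coordinates, x = r cos(θ), y = r sin(θ), z = z, and dV = r dr dθ dz.

The integrand becomes 12, so

    ∭_E (12) dV = ∫_{0}^{2π} ∫_{0}^{6} ∫_{0}^{4} (12) · r dz dr dθ.

Inner (z): 48r.
Middle (r from 0 to 6): 864.
Outer (θ): 1728π.

Therefore the triple integral equals 1728π.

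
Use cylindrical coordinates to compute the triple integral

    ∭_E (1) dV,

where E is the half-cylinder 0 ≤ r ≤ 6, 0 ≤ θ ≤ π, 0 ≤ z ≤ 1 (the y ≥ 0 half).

In cylindrical coordinates, x = r cos(θ), y = r sin(θ), z = z, and dV = r dr dθ dz.

The integrand becomes 1, so

    ∭_E (1) dV = ∫_{0}^{π} ∫_{0}^{6} ∫_{0}^{1} (1) · r dz dr dθ.

Inner (z): r.
Middle (r from 0 to 6): 18.
Outer (θ): 18π.

Therefore the triple integral equals 18π.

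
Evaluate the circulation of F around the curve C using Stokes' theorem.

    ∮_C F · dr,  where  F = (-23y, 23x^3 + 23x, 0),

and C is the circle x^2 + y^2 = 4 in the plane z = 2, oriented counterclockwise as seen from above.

Let S be the flat disk x^2 + y^2 ≤ 4 in the plane z = 2, with upward unit normal n̂ = ẑ. By Stokes' theorem,

    ∮_C F · dr = ∬_S (∇ × F) · n̂ dS = ∬_D (curl F)_z dA,

where D is the disk x^2 + y^2 ≤ 4.

Compute the curl of F = (-23y, 23x^3 + 23x, 0):
    (∇ × F)_x = ∂F_z/∂y - ∂F_y/∂z = 0,
    (∇ × F)_y = ∂F_x/∂z - ∂F_z/∂x = 0,
    (∇ × F)_z = ∂F_y/∂x - ∂F_x/∂y = 69x^2 + 46.

On z = 2, (curl F)_z = 69x^2 + 46.

Convert to polar (x = r cos θ, y = r sin θ, dA = r dr dθ); the integrand becomes 69r^2cos(θ)^2 + 46, so

    ∬_D (curl F)_z dA = ∫_0^{2π} ∫_0^{2} (69r^2cos(θ)^2 + 46) · r dr dθ.

Inner (r from 0 to 2): 276cos(θ)^2 + 92.
Outer (θ from 0 to 2π): 460π.

Therefore ∮_C F · dr = 460π.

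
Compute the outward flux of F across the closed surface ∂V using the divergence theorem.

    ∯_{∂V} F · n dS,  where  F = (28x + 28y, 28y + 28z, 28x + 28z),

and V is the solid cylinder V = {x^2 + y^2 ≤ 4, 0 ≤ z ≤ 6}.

By the divergence theorem,

    ∯_{∂V} F · n dS = ∭_V (∇ · F) dV.

Compute the divergence:
    ∇ · F = ∂F_x/∂x + ∂F_y/∂y + ∂F_z/∂z = 28 + 28 + 28 = 84.

In cylindrical coordinates, x = r cos(θ), y = r sin(θ), z = z, dV = r dr dθ dz, with 0 ≤ r ≤ 2, 0 ≤ θ ≤ 2π, 0 ≤ z ≤ 6.

The integrand, after substitution and multiplying by the volume element, becomes (84) · r, so

    ∭_V (∇·F) dV = ∫_0^{2π} ∫_0^{2} ∫_0^{6} (84) · r dz dr dθ.

Inner (z from 0 to 6): 504r.
Middle (r from 0 to 2): 1008.
Outer (θ from 0 to 2π): 2016π.

Therefore ∯_{∂V} F · n dS = 2016π.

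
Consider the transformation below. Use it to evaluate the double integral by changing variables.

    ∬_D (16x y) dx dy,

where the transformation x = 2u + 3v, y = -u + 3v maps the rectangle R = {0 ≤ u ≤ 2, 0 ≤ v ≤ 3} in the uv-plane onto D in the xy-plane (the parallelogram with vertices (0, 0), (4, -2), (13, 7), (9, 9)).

Compute the Jacobian determinant of (x, y) with respect to (u, v):

    ∂(x,y)/∂(u,v) = | 2  3 | = (2)(3) - (3)(-1) = 9.
                   | -1  3 |

Its absolute value is |J| = 9 (the area scaling factor).

Substituting x = 2u + 3v, y = -u + 3v into the integrand,

    16x y → -32u^2 + 48u v + 144v^2,

so the integral becomes

    ∬_R (-32u^2 + 48u v + 144v^2) · |J| du dv = ∫_0^2 ∫_0^3 (-288u^2 + 432u v + 1296v^2) dv du.

Inner (v): -864u^2 + 1944u + 11664.
Outer (u): 24912.

Therefore ∬_D (16x y) dx dy = 24912.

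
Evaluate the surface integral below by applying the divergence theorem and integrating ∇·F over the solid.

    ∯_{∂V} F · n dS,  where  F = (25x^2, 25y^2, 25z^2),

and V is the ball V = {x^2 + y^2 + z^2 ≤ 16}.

By the divergence theorem,

    ∯_{∂V} F · n dS = ∭_V (∇ · F) dV.

Compute the divergence:
    ∇ · F = ∂F_x/∂x + ∂F_y/∂y + ∂F_z/∂z = 50x + 50y + 50z.

In spherical coordinates, x = ρ sin(φ) cos(θ), y = ρ sin(φ) sin(θ), z = ρ cos(φ), dV = ρ^2 sin(φ) dρ dφ dθ, with 0 ≤ ρ ≤ 4, 0 ≤ φ ≤ π, 0 ≤ θ ≤ 2π.

The integrand, after substitution and multiplying by the volume element, becomes (50ρ (sqrt(2)sin(φ)sin(θ + π/4) + cos(φ))) · ρ^2 sin(φ), so

    ∭_V (∇·F) dV = ∫_0^{2π} ∫_0^{π} ∫_0^{4} (50ρ (sqrt(2)sin(φ)sin(θ + π/4) + cos(φ))) · ρ^2 sin(φ) dρ dφ dθ.

Inner (ρ from 0 to 4): 3200(sqrt(2)sin(φ)sin(θ + π/4) + cos(φ))sin(φ).
Middle (φ from 0 to π): 1600sqrt(2)π sin(θ + π/4).
Outer (θ from 0 to 2π): 0.

Therefore ∯_{∂V} F · n dS = 0.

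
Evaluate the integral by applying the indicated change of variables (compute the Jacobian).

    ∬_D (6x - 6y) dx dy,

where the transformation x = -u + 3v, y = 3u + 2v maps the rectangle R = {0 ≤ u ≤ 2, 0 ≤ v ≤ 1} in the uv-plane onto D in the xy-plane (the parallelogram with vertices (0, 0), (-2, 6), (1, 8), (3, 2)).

Compute the Jacobian determinant of (x, y) with respect to (u, v):

    ∂(x,y)/∂(u,v) = | -1  3 | = (-1)(2) - (3)(3) = -11.
                   | 3  2 |

Its absolute value is |J| = 11 (the area scaling factor).

Substituting x = -u + 3v, y = 3u + 2v into the integrand,

    6x - 6y → -24u + 6v,

so the integral becomes

    ∬_R (-24u + 6v) · |J| du dv = ∫_0^2 ∫_0^1 (-264u + 66v) dv du.

Inner (v): 33 - 264u.
Outer (u): -462.

Therefore ∬_D (6x - 6y) dx dy = -462.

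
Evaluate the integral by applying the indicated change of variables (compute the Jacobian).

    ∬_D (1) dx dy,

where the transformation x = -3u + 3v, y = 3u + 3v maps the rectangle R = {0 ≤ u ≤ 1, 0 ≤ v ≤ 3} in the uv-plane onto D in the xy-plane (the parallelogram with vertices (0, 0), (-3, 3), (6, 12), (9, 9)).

Compute the Jacobian determinant of (x, y) with respect to (u, v):

    ∂(x,y)/∂(u,v) = | -3  3 | = (-3)(3) - (3)(3) = -18.
                   | 3  3 |

Its absolute value is |J| = 18 (the area scaling factor).

Substituting x = -3u + 3v, y = 3u + 3v into the integrand,

    1 → 1,

so the integral becomes

    ∬_R (1) · |J| du dv = ∫_0^1 ∫_0^3 (18) dv du.

Inner (v): 54.
Outer (u): 54.

Therefore ∬_D (1) dx dy = 54.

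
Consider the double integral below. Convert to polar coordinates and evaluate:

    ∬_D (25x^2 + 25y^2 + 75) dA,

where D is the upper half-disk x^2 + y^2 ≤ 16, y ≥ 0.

The region D is 0 ≤ r ≤ 4, 0 ≤ θ ≤ π in polar coordinates, where x = r cos(θ), y = r sin(θ), and dA = r dr dθ.

Under the substitution, the integrand becomes 25r^2 + 75, so

    ∬_D (25x^2 + 25y^2 + 75) dA = ∫_{0}^{π} ∫_{0}^{4} (25r^2 + 75) · r dr dθ.

Inner integral (in r): ∫_{0}^{4} (25r^2 + 75) · r dr = 2200.

Outer integral (in θ): ∫_{0}^{π} (2200) dθ = 2200π.

Therefore ∬_D (25x^2 + 25y^2 + 75) dA = 2200π.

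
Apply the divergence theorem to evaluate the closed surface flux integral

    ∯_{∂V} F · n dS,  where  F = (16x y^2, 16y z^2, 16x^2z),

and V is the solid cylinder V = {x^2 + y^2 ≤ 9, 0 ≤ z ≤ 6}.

By the divergence theorem,

    ∯_{∂V} F · n dS = ∭_V (∇ · F) dV.

Compute the divergence:
    ∇ · F = ∂F_x/∂x + ∂F_y/∂y + ∂F_z/∂z = 16y^2 + 16z^2 + 16x^2 = 16x^2 + 16y^2 + 16z^2.

In cylindrical coordinates, x = r cos(θ), y = r sin(θ), z = z, dV = r dr dθ dz, with 0 ≤ r ≤ 3, 0 ≤ θ ≤ 2π, 0 ≤ z ≤ 6.

The integrand, after substitution and multiplying by the volume element, becomes (16r^2 + 16z^2) · r, so

    ∭_V (∇·F) dV = ∫_0^{2π} ∫_0^{3} ∫_0^{6} (16r^2 + 16z^2) · r dz dr dθ.

Inner (z from 0 to 6): 96r (r^2 + 12).
Middle (r from 0 to 3): 7128.
Outer (θ from 0 to 2π): 14256π.

Therefore ∯_{∂V} F · n dS = 14256π.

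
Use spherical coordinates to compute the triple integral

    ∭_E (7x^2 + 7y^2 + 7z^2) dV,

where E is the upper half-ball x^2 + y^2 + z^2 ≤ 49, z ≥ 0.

In spherical coordinates, x = ρ sin(φ) cos(θ), y = ρ sin(φ) sin(θ), z = ρ cos(φ), and dV = ρ^2 sin(φ) dρ dφ dθ.

The integrand becomes 7ρ^2, so

    ∭_E (7x^2 + 7y^2 + 7z^2) dV = ∫_{0}^{2π} ∫_{0}^{π/2} ∫_{0}^{7} (7ρ^2) · ρ^2 sin(φ) dρ dφ dθ.

Inner (ρ): 117649sin(φ)/5.
Middle (φ): 117649/5.
Outer (θ): 235298π/5.

Therefore the triple integral equals 235298π/5.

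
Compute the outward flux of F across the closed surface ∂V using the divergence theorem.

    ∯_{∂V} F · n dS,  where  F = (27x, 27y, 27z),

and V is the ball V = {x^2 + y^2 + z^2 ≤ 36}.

By the divergence theorem,

    ∯_{∂V} F · n dS = ∭_V (∇ · F) dV.

Compute the divergence:
    ∇ · F = ∂F_x/∂x + ∂F_y/∂y + ∂F_z/∂z = 27 + 27 + 27 = 81.

In spherical coordinates, x = ρ sin(φ) cos(θ), y = ρ sin(φ) sin(θ), z = ρ cos(φ), dV = ρ^2 sin(φ) dρ dφ dθ, with 0 ≤ ρ ≤ 6, 0 ≤ φ ≤ π, 0 ≤ θ ≤ 2π.

The integrand, after substitution and multiplying by the volume element, becomes (81) · ρ^2 sin(φ), so

    ∭_V (∇·F) dV = ∫_0^{2π} ∫_0^{π} ∫_0^{6} (81) · ρ^2 sin(φ) dρ dφ dθ.

Inner (ρ from 0 to 6): 5832sin(φ).
Middle (φ from 0 to π): 11664.
Outer (θ from 0 to 2π): 23328π.

Therefore ∯_{∂V} F · n dS = 23328π.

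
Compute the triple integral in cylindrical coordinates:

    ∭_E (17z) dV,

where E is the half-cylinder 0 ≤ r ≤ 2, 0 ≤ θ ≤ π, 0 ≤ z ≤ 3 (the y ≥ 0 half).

In cylindrical coordinates, x = r cos(θ), y = r sin(θ), z = z, and dV = r dr dθ dz.

The integrand becomes 17z, so

    ∭_E (17z) dV = ∫_{0}^{π} ∫_{0}^{2} ∫_{0}^{3} (17z) · r dz dr dθ.

Inner (z): 153r/2.
Middle (r from 0 to 2): 153.
Outer (θ): 153π.

Therefore the triple integral equals 153π.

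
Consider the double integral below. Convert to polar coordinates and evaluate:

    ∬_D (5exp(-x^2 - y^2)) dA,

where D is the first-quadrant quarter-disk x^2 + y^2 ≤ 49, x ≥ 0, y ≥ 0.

The region D is 0 ≤ r ≤ 7, 0 ≤ θ ≤ π/2 in polar coordinates, where x = r cos(θ), y = r sin(θ), and dA = r dr dθ.

Under the substitution, the integrand becomes 5exp(-r^2), so

    ∬_D (5exp(-x^2 - y^2)) dA = ∫_{0}^{π/2} ∫_{0}^{7} (5exp(-r^2)) · r dr dθ.

Inner integral (in r): ∫_{0}^{7} (5exp(-r^2)) · r dr = 5/2 - 5exp(-49)/2.

Outer integral (in θ): ∫_{0}^{π/2} (5/2 - 5exp(-49)/2) dθ = -5π (1 - exp(49))exp(-49)/4.

Therefore ∬_D (5exp(-x^2 - y^2)) dA = -5π (1 - exp(49))exp(-49)/4.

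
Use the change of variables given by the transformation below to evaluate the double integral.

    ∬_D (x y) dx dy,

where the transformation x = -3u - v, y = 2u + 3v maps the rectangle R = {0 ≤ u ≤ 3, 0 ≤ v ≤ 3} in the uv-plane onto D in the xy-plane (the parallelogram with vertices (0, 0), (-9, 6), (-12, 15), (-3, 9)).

Compute the Jacobian determinant of (x, y) with respect to (u, v):

    ∂(x,y)/∂(u,v) = | -3  -1 | = (-3)(3) - (-1)(2) = -7.
                   | 2  3 |

Its absolute value is |J| = 7 (the area scaling factor).

Substituting x = -3u - v, y = 2u + 3v into the integrand,

    x y → -6u^2 - 11u v - 3v^2,

so the integral becomes

    ∬_R (-6u^2 - 11u v - 3v^2) · |J| du dv = ∫_0^3 ∫_0^3 (-42u^2 - 77u v - 21v^2) dv du.

Inner (v): -126u^2 - 693u/2 - 189.
Outer (u): -13041/4.

Therefore ∬_D (x y) dx dy = -13041/4.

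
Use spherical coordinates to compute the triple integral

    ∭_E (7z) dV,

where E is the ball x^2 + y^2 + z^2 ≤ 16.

In spherical coordinates, x = ρ sin(φ) cos(θ), y = ρ sin(φ) sin(θ), z = ρ cos(φ), and dV = ρ^2 sin(φ) dρ dφ dθ.

The integrand becomes 7ρ cos(φ), so

    ∭_E (7z) dV = ∫_{0}^{2π} ∫_{0}^{π} ∫_{0}^{4} (7ρ cos(φ)) · ρ^2 sin(φ) dρ dφ dθ.

Inner (ρ): 224sin(2φ).
Middle (φ): 0.
Outer (θ): 0.

Therefore the triple integral equals 0.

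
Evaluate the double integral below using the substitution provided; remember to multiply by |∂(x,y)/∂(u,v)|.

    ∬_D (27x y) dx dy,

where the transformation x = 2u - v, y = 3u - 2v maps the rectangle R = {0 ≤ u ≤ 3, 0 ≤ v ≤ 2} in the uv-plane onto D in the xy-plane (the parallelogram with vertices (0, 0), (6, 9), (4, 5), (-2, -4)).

Compute the Jacobian determinant of (x, y) with respect to (u, v):

    ∂(x,y)/∂(u,v) = | 2  -1 | = (2)(-2) - (-1)(3) = -1.
                   | 3  -2 |

Its absolute value is |J| = 1 (the area scaling factor).

Substituting x = 2u - v, y = 3u - 2v into the integrand,

    27x y → 162u^2 - 189u v + 54v^2,

so the integral becomes

    ∬_R (162u^2 - 189u v + 54v^2) · |J| du dv = ∫_0^3 ∫_0^2 (162u^2 - 189u v + 54v^2) dv du.

Inner (v): 324u^2 - 378u + 144.
Outer (u): 1647.

Therefore ∬_D (27x y) dx dy = 1647.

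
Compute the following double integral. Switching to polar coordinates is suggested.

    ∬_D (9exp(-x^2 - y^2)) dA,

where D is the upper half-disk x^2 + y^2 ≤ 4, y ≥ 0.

The region D is 0 ≤ r ≤ 2, 0 ≤ θ ≤ π in polar coordinates, where x = r cos(θ), y = r sin(θ), and dA = r dr dθ.

Under the substitution, the integrand becomes 9exp(-r^2), so

    ∬_D (9exp(-x^2 - y^2)) dA = ∫_{0}^{π} ∫_{0}^{2} (9exp(-r^2)) · r dr dθ.

Inner integral (in r): ∫_{0}^{2} (9exp(-r^2)) · r dr = 9/2 - 9exp(-4)/2.

Outer integral (in θ): ∫_{0}^{π} (9/2 - 9exp(-4)/2) dθ = -9π (1 - exp(4))exp(-4)/2.

Therefore ∬_D (9exp(-x^2 - y^2)) dA = -9π (1 - exp(4))exp(-4)/2.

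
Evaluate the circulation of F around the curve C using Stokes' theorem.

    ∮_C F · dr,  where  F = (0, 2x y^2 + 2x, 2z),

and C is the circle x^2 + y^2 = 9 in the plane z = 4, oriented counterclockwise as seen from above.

Let S be the flat disk x^2 + y^2 ≤ 9 in the plane z = 4, with upward unit normal n̂ = ẑ. By Stokes' theorem,

    ∮_C F · dr = ∬_S (∇ × F) · n̂ dS = ∬_D (curl F)_z dA,

where D is the disk x^2 + y^2 ≤ 9.

Compute the curl of F = (0, 2x y^2 + 2x, 2z):
    (∇ × F)_x = ∂F_z/∂y - ∂F_y/∂z = 0,
    (∇ × F)_y = ∂F_x/∂z - ∂F_z/∂x = 0,
    (∇ × F)_z = ∂F_y/∂x - ∂F_x/∂y = 2y^2 + 2.

On z = 4, (curl F)_z = 2y^2 + 2.

Convert to polar (x = r cos θ, y = r sin θ, dA = r dr dθ); the integrand becomes 2r^2sin(θ)^2 + 2, so

    ∬_D (curl F)_z dA = ∫_0^{2π} ∫_0^{3} (2r^2sin(θ)^2 + 2) · r dr dθ.

Inner (r from 0 to 3): 81sin(θ)^2/2 + 9.
Outer (θ from 0 to 2π): 117π/2.

Therefore ∮_C F · dr = 117π/2.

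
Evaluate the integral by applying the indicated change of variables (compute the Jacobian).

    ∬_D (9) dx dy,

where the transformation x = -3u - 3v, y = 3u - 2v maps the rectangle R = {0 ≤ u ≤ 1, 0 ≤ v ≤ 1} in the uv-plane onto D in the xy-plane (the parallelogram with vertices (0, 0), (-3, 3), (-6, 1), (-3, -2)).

Compute the Jacobian determinant of (x, y) with respect to (u, v):

    ∂(x,y)/∂(u,v) = | -3  -3 | = (-3)(-2) - (-3)(3) = 15.
                   | 3  -2 |

Its absolute value is |J| = 15 (the area scaling factor).

Substituting x = -3u - 3v, y = 3u - 2v into the integrand,

    9 → 9,

so the integral becomes

    ∬_R (9) · |J| du dv = ∫_0^1 ∫_0^1 (135) dv du.

Inner (v): 135.
Outer (u): 135.

Therefore ∬_D (9) dx dy = 135.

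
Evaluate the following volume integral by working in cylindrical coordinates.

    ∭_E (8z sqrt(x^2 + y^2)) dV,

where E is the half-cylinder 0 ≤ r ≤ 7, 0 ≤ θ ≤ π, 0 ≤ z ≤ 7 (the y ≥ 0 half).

In cylindrical coordinates, x = r cos(θ), y = r sin(θ), z = z, and dV = r dr dθ dz.

The integrand becomes 8r z, so

    ∭_E (8z sqrt(x^2 + y^2)) dV = ∫_{0}^{π} ∫_{0}^{7} ∫_{0}^{7} (8r z) · r dz dr dθ.

Inner (z): 196r^2.
Middle (r from 0 to 7): 67228/3.
Outer (θ): 67228π/3.

Therefore the triple integral equals 67228π/3.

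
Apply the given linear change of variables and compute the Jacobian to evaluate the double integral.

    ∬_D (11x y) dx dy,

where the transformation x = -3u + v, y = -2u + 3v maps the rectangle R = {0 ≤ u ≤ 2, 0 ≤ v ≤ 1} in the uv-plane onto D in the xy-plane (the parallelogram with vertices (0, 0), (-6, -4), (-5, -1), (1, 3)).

Compute the Jacobian determinant of (x, y) with respect to (u, v):

    ∂(x,y)/∂(u,v) = | -3  1 | = (-3)(3) - (1)(-2) = -7.
                   | -2  3 |

Its absolute value is |J| = 7 (the area scaling factor).

Substituting x = -3u + v, y = -2u + 3v into the integrand,

    11x y → 66u^2 - 121u v + 33v^2,

so the integral becomes

    ∬_R (66u^2 - 121u v + 33v^2) · |J| du dv = ∫_0^2 ∫_0^1 (462u^2 - 847u v + 231v^2) dv du.

Inner (v): 462u^2 - 847u/2 + 77.
Outer (u): 539.

Therefore ∬_D (11x y) dx dy = 539.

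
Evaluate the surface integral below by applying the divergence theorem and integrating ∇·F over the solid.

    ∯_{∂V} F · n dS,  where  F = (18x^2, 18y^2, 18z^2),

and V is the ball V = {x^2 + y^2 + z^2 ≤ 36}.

By the divergence theorem,

    ∯_{∂V} F · n dS = ∭_V (∇ · F) dV.

Compute the divergence:
    ∇ · F = ∂F_x/∂x + ∂F_y/∂y + ∂F_z/∂z = 36x + 36y + 36z.

In spherical coordinates, x = ρ sin(φ) cos(θ), y = ρ sin(φ) sin(θ), z = ρ cos(φ), dV = ρ^2 sin(φ) dρ dφ dθ, with 0 ≤ ρ ≤ 6, 0 ≤ φ ≤ π, 0 ≤ θ ≤ 2π.

The integrand, after substitution and multiplying by the volume element, becomes (36ρ (sqrt(2)sin(φ)sin(θ + π/4) + cos(φ))) · ρ^2 sin(φ), so

    ∭_V (∇·F) dV = ∫_0^{2π} ∫_0^{π} ∫_0^{6} (36ρ (sqrt(2)sin(φ)sin(θ + π/4) + cos(φ))) · ρ^2 sin(φ) dρ dφ dθ.

Inner (ρ from 0 to 6): 11664(sqrt(2)sin(φ)sin(θ + π/4) + cos(φ))sin(φ).
Middle (φ from 0 to π): 5832sqrt(2)π sin(θ + π/4).
Outer (θ from 0 to 2π): 0.

Therefore ∯_{∂V} F · n dS = 0.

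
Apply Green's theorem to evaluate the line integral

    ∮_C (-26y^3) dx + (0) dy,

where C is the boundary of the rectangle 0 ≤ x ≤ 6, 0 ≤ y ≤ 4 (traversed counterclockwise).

Green's theorem converts the closed line integral into a double integral over the enclosed region D:

    ∮_C P dx + Q dy = ∬_D (∂Q/∂x - ∂P/∂y) dA.

Here P = -26y^3, Q = 0, so

    ∂Q/∂x = 0,    ∂P/∂y = -78y^2,
    ∂Q/∂x - ∂P/∂y = 78y^2.

D is the region 0 ≤ x ≤ 6, 0 ≤ y ≤ 4. Evaluating the double integral:

    ∬_D (78y^2) dA = ∫_0^{6} ∫_0^{4} (78y^2) dy dx.

Inner (y from 0 to 4): 1664.
Outer (x from 0 to 6): 9984.

Therefore ∮_C P dx + Q dy = 9984.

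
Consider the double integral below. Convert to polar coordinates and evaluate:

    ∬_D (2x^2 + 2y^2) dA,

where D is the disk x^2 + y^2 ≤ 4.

The region D is 0 ≤ r ≤ 2, 0 ≤ θ ≤ 2π in polar coordinates, where x = r cos(θ), y = r sin(θ), and dA = r dr dθ.

Under the substitution, the integrand becomes 2r^2, so

    ∬_D (2x^2 + 2y^2) dA = ∫_{0}^{2π} ∫_{0}^{2} (2r^2) · r dr dθ.

Inner integral (in r): ∫_{0}^{2} (2r^2) · r dr = 8.

Outer integral (in θ): ∫_{0}^{2π} (8) dθ = 16π.

Therefore ∬_D (2x^2 + 2y^2) dA = 16π.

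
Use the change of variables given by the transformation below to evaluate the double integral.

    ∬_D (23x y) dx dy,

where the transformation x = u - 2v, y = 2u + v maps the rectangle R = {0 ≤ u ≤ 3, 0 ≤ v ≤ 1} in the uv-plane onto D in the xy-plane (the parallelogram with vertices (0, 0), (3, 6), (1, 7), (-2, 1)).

Compute the Jacobian determinant of (x, y) with respect to (u, v):

    ∂(x,y)/∂(u,v) = | 1  -2 | = (1)(1) - (-2)(2) = 5.
                   | 2  1 |

Its absolute value is |J| = 5 (the area scaling factor).

Substituting x = u - 2v, y = 2u + v into the integrand,

    23x y → 46u^2 - 69u v - 46v^2,

so the integral becomes

    ∬_R (46u^2 - 69u v - 46v^2) · |J| du dv = ∫_0^3 ∫_0^1 (230u^2 - 345u v - 230v^2) dv du.

Inner (v): 230u^2 - 345u/2 - 230/3.
Outer (u): 4255/4.

Therefore ∬_D (23x y) dx dy = 4255/4.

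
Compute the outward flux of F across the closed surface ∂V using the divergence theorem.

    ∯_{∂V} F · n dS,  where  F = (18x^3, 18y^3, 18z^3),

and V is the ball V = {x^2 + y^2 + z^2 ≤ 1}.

By the divergence theorem,

    ∯_{∂V} F · n dS = ∭_V (∇ · F) dV.

Compute the divergence:
    ∇ · F = ∂F_x/∂x + ∂F_y/∂y + ∂F_z/∂z = 54x^2 + 54y^2 + 54z^2.

In spherical coordinates, x = ρ sin(φ) cos(θ), y = ρ sin(φ) sin(θ), z = ρ cos(φ), dV = ρ^2 sin(φ) dρ dφ dθ, with 0 ≤ ρ ≤ 1, 0 ≤ φ ≤ π, 0 ≤ θ ≤ 2π.

The integrand, after substitution and multiplying by the volume element, becomes (54ρ^2) · ρ^2 sin(φ), so

    ∭_V (∇·F) dV = ∫_0^{2π} ∫_0^{π} ∫_0^{1} (54ρ^2) · ρ^2 sin(φ) dρ dφ dθ.

Inner (ρ from 0 to 1): 54sin(φ)/5.
Middle (φ from 0 to π): 108/5.
Outer (θ from 0 to 2π): 216π/5.

Therefore ∯_{∂V} F · n dS = 216π/5.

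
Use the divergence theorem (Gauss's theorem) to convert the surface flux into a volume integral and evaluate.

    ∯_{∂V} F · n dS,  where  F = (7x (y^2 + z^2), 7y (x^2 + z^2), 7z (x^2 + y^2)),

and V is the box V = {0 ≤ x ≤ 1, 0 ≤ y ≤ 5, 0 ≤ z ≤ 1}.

By the divergence theorem,

    ∯_{∂V} F · n dS = ∭_V (∇ · F) dV.

Compute the divergence:
    ∇ · F = ∂F_x/∂x + ∂F_y/∂y + ∂F_z/∂z = 7y^2 + 7z^2 + 7x^2 + 7z^2 + 7x^2 + 7y^2 = 14x^2 + 14y^2 + 14z^2.

V is a rectangular box, so dV = dx dy dz with 0 ≤ x ≤ 1, 0 ≤ y ≤ 5, 0 ≤ z ≤ 1.

Integrate (14x^2 + 14y^2 + 14z^2) over V as an iterated integral:

    ∭_V (∇·F) dV = ∫_0^{1} ∫_0^{5} ∫_0^{1} (14x^2 + 14y^2 + 14z^2) dz dy dx.

Inner (z from 0 to 1): 14x^2 + 14y^2 + 14/3.
Middle (y from 0 to 5): 70x^2 + 1820/3.
Outer (x from 0 to 1): 630.

Therefore ∯_{∂V} F · n dS = 630.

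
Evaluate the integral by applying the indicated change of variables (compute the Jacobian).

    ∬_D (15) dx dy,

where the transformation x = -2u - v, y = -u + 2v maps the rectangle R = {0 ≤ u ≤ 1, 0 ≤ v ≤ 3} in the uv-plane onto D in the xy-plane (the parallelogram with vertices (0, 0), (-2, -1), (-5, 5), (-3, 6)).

Compute the Jacobian determinant of (x, y) with respect to (u, v):

    ∂(x,y)/∂(u,v) = | -2  -1 | = (-2)(2) - (-1)(-1) = -5.
                   | -1  2 |

Its absolute value is |J| = 5 (the area scaling factor).

Substituting x = -2u - v, y = -u + 2v into the integrand,

    15 → 15,

so the integral becomes

    ∬_R (15) · |J| du dv = ∫_0^1 ∫_0^3 (75) dv du.

Inner (v): 225.
Outer (u): 225.

Therefore ∬_D (15) dx dy = 225.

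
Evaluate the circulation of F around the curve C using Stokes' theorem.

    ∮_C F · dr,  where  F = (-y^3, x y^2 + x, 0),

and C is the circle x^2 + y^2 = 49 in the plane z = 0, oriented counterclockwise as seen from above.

Let S be the flat disk x^2 + y^2 ≤ 49 in the plane z = 0, with upward unit normal n̂ = ẑ. By Stokes' theorem,

    ∮_C F · dr = ∬_S (∇ × F) · n̂ dS = ∬_D (curl F)_z dA,

where D is the disk x^2 + y^2 ≤ 49.

Compute the curl of F = (-y^3, x y^2 + x, 0):
    (∇ × F)_x = ∂F_z/∂y - ∂F_y/∂z = 0,
    (∇ × F)_y = ∂F_x/∂z - ∂F_z/∂x = 0,
    (∇ × F)_z = ∂F_y/∂x - ∂F_x/∂y = 4y^2 + 1.

On z = 0, (curl F)_z = 4y^2 + 1.

Convert to polar (x = r cos θ, y = r sin θ, dA = r dr dθ); the integrand becomes 4r^2sin(θ)^2 + 1, so

    ∬_D (curl F)_z dA = ∫_0^{2π} ∫_0^{7} (4r^2sin(θ)^2 + 1) · r dr dθ.

Inner (r from 0 to 7): 2401sin(θ)^2 + 49/2.
Outer (θ from 0 to 2π): 2450π.

Therefore ∮_C F · dr = 2450π.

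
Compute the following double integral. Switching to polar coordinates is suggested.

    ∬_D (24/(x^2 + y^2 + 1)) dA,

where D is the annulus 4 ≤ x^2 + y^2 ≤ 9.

The region D is 2 ≤ r ≤ 3, 0 ≤ θ ≤ 2π in polar coordinates, where x = r cos(θ), y = r sin(θ), and dA = r dr dθ.

Under the substitution, the integrand becomes 24/(r^2 + 1), so

    ∬_D (24/(x^2 + y^2 + 1)) dA = ∫_{0}^{2π} ∫_{2}^{3} (24/(r^2 + 1)) · r dr dθ.

Inner integral (in r): ∫_{2}^{3} (24/(r^2 + 1)) · r dr = log(4096).

Outer integral (in θ): ∫_{0}^{2π} (log(4096)) dθ = 24π log(2).

Therefore ∬_D (24/(x^2 + y^2 + 1)) dA = 24π log(2).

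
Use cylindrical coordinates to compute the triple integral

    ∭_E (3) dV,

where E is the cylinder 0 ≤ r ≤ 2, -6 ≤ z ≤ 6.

In cylindrical coordinates, x = r cos(θ), y = r sin(θ), z = z, and dV = r dr dθ dz.

The integrand becomes 3, so

    ∭_E (3) dV = ∫_{0}^{2π} ∫_{0}^{2} ∫_{-6}^{6} (3) · r dz dr dθ.

Inner (z): 36r.
Middle (r from 0 to 2): 72.
Outer (θ): 144π.

Therefore the triple integral equals 144π.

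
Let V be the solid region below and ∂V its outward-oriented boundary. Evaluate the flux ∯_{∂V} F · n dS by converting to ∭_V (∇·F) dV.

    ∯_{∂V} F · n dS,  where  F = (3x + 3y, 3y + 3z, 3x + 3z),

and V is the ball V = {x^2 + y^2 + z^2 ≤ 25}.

By the divergence theorem,

    ∯_{∂V} F · n dS = ∭_V (∇ · F) dV.

Compute the divergence:
    ∇ · F = ∂F_x/∂x + ∂F_y/∂y + ∂F_z/∂z = 3 + 3 + 3 = 9.

In spherical coordinates, x = ρ sin(φ) cos(θ), y = ρ sin(φ) sin(θ), z = ρ cos(φ), dV = ρ^2 sin(φ) dρ dφ dθ, with 0 ≤ ρ ≤ 5, 0 ≤ φ ≤ π, 0 ≤ θ ≤ 2π.

The integrand, after substitution and multiplying by the volume element, becomes (9) · ρ^2 sin(φ), so

    ∭_V (∇·F) dV = ∫_0^{2π} ∫_0^{π} ∫_0^{5} (9) · ρ^2 sin(φ) dρ dφ dθ.

Inner (ρ from 0 to 5): 375sin(φ).
Middle (φ from 0 to π): 750.
Outer (θ from 0 to 2π): 1500π.

Therefore ∯_{∂V} F · n dS = 1500π.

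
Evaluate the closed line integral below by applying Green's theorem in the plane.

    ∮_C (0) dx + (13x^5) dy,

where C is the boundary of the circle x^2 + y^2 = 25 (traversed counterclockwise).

Green's theorem converts the closed line integral into a double integral over the enclosed region D:

    ∮_C P dx + Q dy = ∬_D (∂Q/∂x - ∂P/∂y) dA.

Here P = 0, Q = 13x^5, so

    ∂Q/∂x = 65x^4,    ∂P/∂y = 0,
    ∂Q/∂x - ∂P/∂y = 65x^4.

D is the region x^2 + y^2 ≤ 25. Evaluating the double integral:

In polar coordinates (x = r cos θ, y = r sin θ, dA = r dr dθ) the integrand becomes 65r^4cos(θ)^4, so

    ∬_D (65x^4) dA = ∫_0^{2π} ∫_0^{5} (65r^4cos(θ)^4) · r dr dθ.

Inner (r from 0 to 5): 1015625cos(θ)^4/6.
Outer (θ from 0 to 2π): 1015625π/8.

Therefore ∮_C P dx + Q dy = 1015625π/8.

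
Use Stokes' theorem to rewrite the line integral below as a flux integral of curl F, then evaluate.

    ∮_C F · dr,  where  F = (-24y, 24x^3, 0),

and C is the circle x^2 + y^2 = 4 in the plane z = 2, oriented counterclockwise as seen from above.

Let S be the flat disk x^2 + y^2 ≤ 4 in the plane z = 2, with upward unit normal n̂ = ẑ. By Stokes' theorem,

    ∮_C F · dr = ∬_S (∇ × F) · n̂ dS = ∬_D (curl F)_z dA,

where D is the disk x^2 + y^2 ≤ 4.

Compute the curl of F = (-24y, 24x^3, 0):
    (∇ × F)_x = ∂F_z/∂y - ∂F_y/∂z = 0,
    (∇ × F)_y = ∂F_x/∂z - ∂F_z/∂x = 0,
    (∇ × F)_z = ∂F_y/∂x - ∂F_x/∂y = 72x^2 + 24.

On z = 2, (curl F)_z = 72x^2 + 24.

Convert to polar (x = r cos θ, y = r sin θ, dA = r dr dθ); the integrand becomes 72r^2cos(θ)^2 + 24, so

    ∬_D (curl F)_z dA = ∫_0^{2π} ∫_0^{2} (72r^2cos(θ)^2 + 24) · r dr dθ.

Inner (r from 0 to 2): 288cos(θ)^2 + 48.
Outer (θ from 0 to 2π): 384π.

Therefore ∮_C F · dr = 384π.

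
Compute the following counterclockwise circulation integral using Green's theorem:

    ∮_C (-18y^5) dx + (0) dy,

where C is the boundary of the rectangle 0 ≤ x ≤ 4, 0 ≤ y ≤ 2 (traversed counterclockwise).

Green's theorem converts the closed line integral into a double integral over the enclosed region D:

    ∮_C P dx + Q dy = ∬_D (∂Q/∂x - ∂P/∂y) dA.

Here P = -18y^5, Q = 0, so

    ∂Q/∂x = 0,    ∂P/∂y = -90y^4,
    ∂Q/∂x - ∂P/∂y = 90y^4.

D is the region 0 ≤ x ≤ 4, 0 ≤ y ≤ 2. Evaluating the double integral:

    ∬_D (90y^4) dA = ∫_0^{4} ∫_0^{2} (90y^4) dy dx.

Inner (y from 0 to 2): 576.
Outer (x from 0 to 4): 2304.

Therefore ∮_C P dx + Q dy = 2304.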